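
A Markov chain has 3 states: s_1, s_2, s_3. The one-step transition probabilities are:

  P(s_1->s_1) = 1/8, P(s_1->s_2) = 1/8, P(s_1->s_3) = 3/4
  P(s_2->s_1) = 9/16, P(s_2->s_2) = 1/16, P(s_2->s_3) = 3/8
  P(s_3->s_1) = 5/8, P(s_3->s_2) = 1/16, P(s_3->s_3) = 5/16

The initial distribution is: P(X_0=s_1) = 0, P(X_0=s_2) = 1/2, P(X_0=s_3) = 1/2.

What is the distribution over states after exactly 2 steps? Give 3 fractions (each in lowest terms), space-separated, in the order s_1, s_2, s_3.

Propagating the distribution step by step (d_{t+1} = d_t * P):
d_0 = (s_1=0, s_2=1/2, s_3=1/2)
  d_1[s_1] = 0*1/8 + 1/2*9/16 + 1/2*5/8 = 19/32
  d_1[s_2] = 0*1/8 + 1/2*1/16 + 1/2*1/16 = 1/16
  d_1[s_3] = 0*3/4 + 1/2*3/8 + 1/2*5/16 = 11/32
d_1 = (s_1=19/32, s_2=1/16, s_3=11/32)
  d_2[s_1] = 19/32*1/8 + 1/16*9/16 + 11/32*5/8 = 83/256
  d_2[s_2] = 19/32*1/8 + 1/16*1/16 + 11/32*1/16 = 51/512
  d_2[s_3] = 19/32*3/4 + 1/16*3/8 + 11/32*5/16 = 295/512
d_2 = (s_1=83/256, s_2=51/512, s_3=295/512)

Answer: 83/256 51/512 295/512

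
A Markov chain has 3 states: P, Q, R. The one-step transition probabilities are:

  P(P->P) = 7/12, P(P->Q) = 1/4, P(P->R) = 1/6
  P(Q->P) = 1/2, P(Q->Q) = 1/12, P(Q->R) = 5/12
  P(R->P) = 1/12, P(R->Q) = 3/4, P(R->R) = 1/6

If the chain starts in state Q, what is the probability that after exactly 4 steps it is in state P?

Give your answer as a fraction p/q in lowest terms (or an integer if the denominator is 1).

Computing P^4 by repeated multiplication:
P^1 =
  P: [7/12, 1/4, 1/6]
  Q: [1/2, 1/12, 5/12]
  R: [1/12, 3/4, 1/6]
P^2 =
  P: [23/48, 7/24, 11/48]
  Q: [53/144, 4/9, 3/16]
  R: [7/16, 5/24, 17/48]
P^3 =
  P: [4/9, 91/288, 23/96]
  Q: [391/864, 233/864, 5/18]
  R: [7/18, 113/288, 7/32]
P^4 =
  P: [1511/3456, 137/432, 283/1152]
  Q: [4375/10368, 1783/5184, 809/3456]
  R: [1525/3456, 127/432, 305/1152]

(P^4)[Q -> P] = 4375/10368

Answer: 4375/10368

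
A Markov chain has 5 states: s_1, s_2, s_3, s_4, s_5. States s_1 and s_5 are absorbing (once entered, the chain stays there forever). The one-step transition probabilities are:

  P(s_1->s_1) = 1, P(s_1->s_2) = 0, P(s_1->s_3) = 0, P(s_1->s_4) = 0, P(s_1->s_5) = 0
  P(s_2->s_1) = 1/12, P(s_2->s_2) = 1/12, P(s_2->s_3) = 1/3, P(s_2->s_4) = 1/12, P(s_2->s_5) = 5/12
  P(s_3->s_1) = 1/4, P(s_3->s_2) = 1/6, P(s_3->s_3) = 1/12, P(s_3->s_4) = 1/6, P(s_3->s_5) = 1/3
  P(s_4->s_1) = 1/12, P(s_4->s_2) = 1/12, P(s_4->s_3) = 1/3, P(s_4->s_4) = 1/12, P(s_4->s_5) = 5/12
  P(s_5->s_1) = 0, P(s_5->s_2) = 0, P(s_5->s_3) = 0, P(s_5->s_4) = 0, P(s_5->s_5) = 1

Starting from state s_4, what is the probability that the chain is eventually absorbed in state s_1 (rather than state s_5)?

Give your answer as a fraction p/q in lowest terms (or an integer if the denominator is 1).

Answer: 23/94

Derivation:
Let a_i = P(absorbed in s_1 | start in state i).
Boundary conditions: a_s_1 = 1, a_s_5 = 0.
For each transient state i, a_i = sum_j P(i->j) * a_j:
  a_s_2 = 1/12*a_s_1 + 1/12*a_s_2 + 1/3*a_s_3 + 1/12*a_s_4 + 5/12*a_s_5
  a_s_3 = 1/4*a_s_1 + 1/6*a_s_2 + 1/12*a_s_3 + 1/6*a_s_4 + 1/3*a_s_5
  a_s_4 = 1/12*a_s_1 + 1/12*a_s_2 + 1/3*a_s_3 + 1/12*a_s_4 + 5/12*a_s_5

Substituting a_s_1 = 1 and a_s_5 = 0, rearrange to (I - Q) a = r where r[i] = P(i -> s_1):
  [11/12, -1/3, -1/12] . (a_s_2, a_s_3, a_s_4) = 1/12
  [-1/6, 11/12, -1/6] . (a_s_2, a_s_3, a_s_4) = 1/4
  [-1/12, -1/3, 11/12] . (a_s_2, a_s_3, a_s_4) = 1/12

Solving yields:
  a_s_2 = 23/94
  a_s_3 = 17/47
  a_s_4 = 23/94

Starting state is s_4, so the absorption probability is a_s_4 = 23/94.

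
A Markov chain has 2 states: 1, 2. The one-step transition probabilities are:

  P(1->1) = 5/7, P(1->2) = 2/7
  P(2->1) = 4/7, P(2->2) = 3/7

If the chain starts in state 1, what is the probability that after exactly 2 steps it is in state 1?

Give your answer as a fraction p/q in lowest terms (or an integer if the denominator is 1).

Computing P^2 by repeated multiplication:
P^1 =
  1: [5/7, 2/7]
  2: [4/7, 3/7]
P^2 =
  1: [33/49, 16/49]
  2: [32/49, 17/49]

(P^2)[1 -> 1] = 33/49

Answer: 33/49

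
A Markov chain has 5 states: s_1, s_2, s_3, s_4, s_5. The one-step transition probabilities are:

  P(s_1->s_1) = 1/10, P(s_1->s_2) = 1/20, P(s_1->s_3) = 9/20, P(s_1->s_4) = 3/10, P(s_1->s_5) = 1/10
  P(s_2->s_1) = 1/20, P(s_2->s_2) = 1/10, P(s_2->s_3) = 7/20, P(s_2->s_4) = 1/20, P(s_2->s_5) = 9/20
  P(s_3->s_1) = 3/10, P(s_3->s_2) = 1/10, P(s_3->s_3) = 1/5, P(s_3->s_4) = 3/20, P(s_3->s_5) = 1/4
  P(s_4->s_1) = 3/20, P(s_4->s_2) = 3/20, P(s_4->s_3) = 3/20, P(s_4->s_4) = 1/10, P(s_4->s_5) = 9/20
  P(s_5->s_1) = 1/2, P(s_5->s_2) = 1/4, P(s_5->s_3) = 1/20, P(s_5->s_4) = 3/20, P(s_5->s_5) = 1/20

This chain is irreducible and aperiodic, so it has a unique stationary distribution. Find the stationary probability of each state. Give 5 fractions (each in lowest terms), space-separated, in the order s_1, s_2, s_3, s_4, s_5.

The stationary distribution satisfies pi = pi * P, i.e.:
  pi_s_1 = 1/10*pi_s_1 + 1/20*pi_s_2 + 3/10*pi_s_3 + 3/20*pi_s_4 + 1/2*pi_s_5
  pi_s_2 = 1/20*pi_s_1 + 1/10*pi_s_2 + 1/10*pi_s_3 + 3/20*pi_s_4 + 1/4*pi_s_5
  pi_s_3 = 9/20*pi_s_1 + 7/20*pi_s_2 + 1/5*pi_s_3 + 3/20*pi_s_4 + 1/20*pi_s_5
  pi_s_4 = 3/10*pi_s_1 + 1/20*pi_s_2 + 3/20*pi_s_3 + 1/10*pi_s_4 + 3/20*pi_s_5
  pi_s_5 = 1/10*pi_s_1 + 9/20*pi_s_2 + 1/4*pi_s_3 + 9/20*pi_s_4 + 1/20*pi_s_5
with normalization: pi_s_1 + pi_s_2 + pi_s_3 + pi_s_4 + pi_s_5 = 1.

Using the first 4 balance equations plus normalization, the linear system A*pi = b is:
  [-9/10, 1/20, 3/10, 3/20, 1/2] . pi = 0
  [1/20, -9/10, 1/10, 3/20, 1/4] . pi = 0
  [9/20, 7/20, -4/5, 3/20, 1/20] . pi = 0
  [3/10, 1/20, 3/20, -9/10, 3/20] . pi = 0
  [1, 1, 1, 1, 1] . pi = 1

Solving yields:
  pi_s_1 = 58467/243445
  pi_s_2 = 31734/243445
  pi_s_3 = 57753/243445
  pi_s_4 = 40108/243445
  pi_s_5 = 55383/243445

Verification (pi * P):
  58467/243445*1/10 + 31734/243445*1/20 + 57753/243445*3/10 + 40108/243445*3/20 + 55383/243445*1/2 = 58467/243445 = pi_s_1  (ok)
  58467/243445*1/20 + 31734/243445*1/10 + 57753/243445*1/10 + 40108/243445*3/20 + 55383/243445*1/4 = 31734/243445 = pi_s_2  (ok)
  58467/243445*9/20 + 31734/243445*7/20 + 57753/243445*1/5 + 40108/243445*3/20 + 55383/243445*1/20 = 57753/243445 = pi_s_3  (ok)
  58467/243445*3/10 + 31734/243445*1/20 + 57753/243445*3/20 + 40108/243445*1/10 + 55383/243445*3/20 = 40108/243445 = pi_s_4  (ok)
  58467/243445*1/10 + 31734/243445*9/20 + 57753/243445*1/4 + 40108/243445*9/20 + 55383/243445*1/20 = 55383/243445 = pi_s_5  (ok)

Answer: 58467/243445 31734/243445 57753/243445 40108/243445 55383/243445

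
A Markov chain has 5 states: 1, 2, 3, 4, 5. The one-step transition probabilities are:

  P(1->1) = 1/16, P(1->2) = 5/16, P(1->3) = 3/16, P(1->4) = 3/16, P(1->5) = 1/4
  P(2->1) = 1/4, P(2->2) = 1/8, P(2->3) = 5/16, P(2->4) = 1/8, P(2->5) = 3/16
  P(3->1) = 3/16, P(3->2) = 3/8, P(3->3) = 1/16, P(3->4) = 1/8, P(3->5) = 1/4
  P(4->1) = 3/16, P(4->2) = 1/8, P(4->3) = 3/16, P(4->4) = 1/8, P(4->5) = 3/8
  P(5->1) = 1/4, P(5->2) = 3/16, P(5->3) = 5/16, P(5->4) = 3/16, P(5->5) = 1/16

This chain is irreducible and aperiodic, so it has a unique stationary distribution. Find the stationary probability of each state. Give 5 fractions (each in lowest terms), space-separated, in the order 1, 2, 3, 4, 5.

Answer: 1723/9009 2056/9009 3889/18018 43/286 1931/9009

Derivation:
The stationary distribution satisfies pi = pi * P, i.e.:
  pi_1 = 1/16*pi_1 + 1/4*pi_2 + 3/16*pi_3 + 3/16*pi_4 + 1/4*pi_5
  pi_2 = 5/16*pi_1 + 1/8*pi_2 + 3/8*pi_3 + 1/8*pi_4 + 3/16*pi_5
  pi_3 = 3/16*pi_1 + 5/16*pi_2 + 1/16*pi_3 + 3/16*pi_4 + 5/16*pi_5
  pi_4 = 3/16*pi_1 + 1/8*pi_2 + 1/8*pi_3 + 1/8*pi_4 + 3/16*pi_5
  pi_5 = 1/4*pi_1 + 3/16*pi_2 + 1/4*pi_3 + 3/8*pi_4 + 1/16*pi_5
with normalization: pi_1 + pi_2 + pi_3 + pi_4 + pi_5 = 1.

Using the first 4 balance equations plus normalization, the linear system A*pi = b is:
  [-15/16, 1/4, 3/16, 3/16, 1/4] . pi = 0
  [5/16, -7/8, 3/8, 1/8, 3/16] . pi = 0
  [3/16, 5/16, -15/16, 3/16, 5/16] . pi = 0
  [3/16, 1/8, 1/8, -7/8, 3/16] . pi = 0
  [1, 1, 1, 1, 1] . pi = 1

Solving yields:
  pi_1 = 1723/9009
  pi_2 = 2056/9009
  pi_3 = 3889/18018
  pi_4 = 43/286
  pi_5 = 1931/9009

Verification (pi * P):
  1723/9009*1/16 + 2056/9009*1/4 + 3889/18018*3/16 + 43/286*3/16 + 1931/9009*1/4 = 1723/9009 = pi_1  (ok)
  1723/9009*5/16 + 2056/9009*1/8 + 3889/18018*3/8 + 43/286*1/8 + 1931/9009*3/16 = 2056/9009 = pi_2  (ok)
  1723/9009*3/16 + 2056/9009*5/16 + 3889/18018*1/16 + 43/286*3/16 + 1931/9009*5/16 = 3889/18018 = pi_3  (ok)
  1723/9009*3/16 + 2056/9009*1/8 + 3889/18018*1/8 + 43/286*1/8 + 1931/9009*3/16 = 43/286 = pi_4  (ok)
  1723/9009*1/4 + 2056/9009*3/16 + 3889/18018*1/4 + 43/286*3/8 + 1931/9009*1/16 = 1931/9009 = pi_5  (ok)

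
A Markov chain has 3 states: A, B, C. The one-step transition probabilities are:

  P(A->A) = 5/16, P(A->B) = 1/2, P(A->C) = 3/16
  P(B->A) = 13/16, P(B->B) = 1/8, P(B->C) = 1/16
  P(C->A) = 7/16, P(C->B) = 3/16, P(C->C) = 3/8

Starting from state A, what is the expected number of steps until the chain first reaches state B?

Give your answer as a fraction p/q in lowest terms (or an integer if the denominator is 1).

Answer: 208/89

Derivation:
Let h_i = expected steps to first reach B from state i.
Boundary: h_B = 0.
First-step equations for the other states:
  h_A = 1 + 5/16*h_A + 1/2*h_B + 3/16*h_C
  h_C = 1 + 7/16*h_A + 3/16*h_B + 3/8*h_C

Substituting h_B = 0 and rearranging gives the linear system (I - Q) h = 1:
  [11/16, -3/16] . (h_A, h_C) = 1
  [-7/16, 5/8] . (h_A, h_C) = 1

Solving yields:
  h_A = 208/89
  h_C = 288/89

Starting state is A, so the expected hitting time is h_A = 208/89.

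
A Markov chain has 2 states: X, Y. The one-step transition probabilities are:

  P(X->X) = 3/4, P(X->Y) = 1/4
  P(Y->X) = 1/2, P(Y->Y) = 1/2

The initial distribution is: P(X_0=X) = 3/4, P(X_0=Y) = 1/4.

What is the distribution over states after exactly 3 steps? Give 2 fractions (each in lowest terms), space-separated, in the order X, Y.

Answer: 171/256 85/256

Derivation:
Propagating the distribution step by step (d_{t+1} = d_t * P):
d_0 = (X=3/4, Y=1/4)
  d_1[X] = 3/4*3/4 + 1/4*1/2 = 11/16
  d_1[Y] = 3/4*1/4 + 1/4*1/2 = 5/16
d_1 = (X=11/16, Y=5/16)
  d_2[X] = 11/16*3/4 + 5/16*1/2 = 43/64
  d_2[Y] = 11/16*1/4 + 5/16*1/2 = 21/64
d_2 = (X=43/64, Y=21/64)
  d_3[X] = 43/64*3/4 + 21/64*1/2 = 171/256
  d_3[Y] = 43/64*1/4 + 21/64*1/2 = 85/256
d_3 = (X=171/256, Y=85/256)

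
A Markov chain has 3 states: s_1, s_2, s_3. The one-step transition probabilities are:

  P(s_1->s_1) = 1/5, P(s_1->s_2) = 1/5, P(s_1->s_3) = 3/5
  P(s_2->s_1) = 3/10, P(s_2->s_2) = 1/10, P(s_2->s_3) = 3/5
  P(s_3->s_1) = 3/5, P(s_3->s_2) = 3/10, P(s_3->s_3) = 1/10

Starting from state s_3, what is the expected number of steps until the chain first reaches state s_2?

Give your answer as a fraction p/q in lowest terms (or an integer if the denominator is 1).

Let h_i = expected steps to first reach s_2 from state i.
Boundary: h_s_2 = 0.
First-step equations for the other states:
  h_s_1 = 1 + 1/5*h_s_1 + 1/5*h_s_2 + 3/5*h_s_3
  h_s_3 = 1 + 3/5*h_s_1 + 3/10*h_s_2 + 1/10*h_s_3

Substituting h_s_2 = 0 and rearranging gives the linear system (I - Q) h = 1:
  [4/5, -3/5] . (h_s_1, h_s_3) = 1
  [-3/5, 9/10] . (h_s_1, h_s_3) = 1

Solving yields:
  h_s_1 = 25/6
  h_s_3 = 35/9

Starting state is s_3, so the expected hitting time is h_s_3 = 35/9.

Answer: 35/9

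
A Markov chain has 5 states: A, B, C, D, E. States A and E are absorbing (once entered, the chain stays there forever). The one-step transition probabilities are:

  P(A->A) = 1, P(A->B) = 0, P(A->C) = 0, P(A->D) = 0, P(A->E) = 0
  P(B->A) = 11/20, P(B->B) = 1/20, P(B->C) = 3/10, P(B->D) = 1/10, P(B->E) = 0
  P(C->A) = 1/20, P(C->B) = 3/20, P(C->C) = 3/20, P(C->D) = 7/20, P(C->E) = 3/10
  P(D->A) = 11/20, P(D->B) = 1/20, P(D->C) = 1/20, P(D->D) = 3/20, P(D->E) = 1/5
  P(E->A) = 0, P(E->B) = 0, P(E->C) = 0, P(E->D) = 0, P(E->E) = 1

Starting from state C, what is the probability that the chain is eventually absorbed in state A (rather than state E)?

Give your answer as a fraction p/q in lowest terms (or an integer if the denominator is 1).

Let a_i = P(absorbed in A | start in state i).
Boundary conditions: a_A = 1, a_E = 0.
For each transient state i, a_i = sum_j P(i->j) * a_j:
  a_B = 11/20*a_A + 1/20*a_B + 3/10*a_C + 1/10*a_D + 0*a_E
  a_C = 1/20*a_A + 3/20*a_B + 3/20*a_C + 7/20*a_D + 3/10*a_E
  a_D = 11/20*a_A + 1/20*a_B + 1/20*a_C + 3/20*a_D + 1/5*a_E

Substituting a_A = 1 and a_E = 0, rearrange to (I - Q) a = r where r[i] = P(i -> A):
  [19/20, -3/10, -1/10] . (a_B, a_C, a_D) = 11/20
  [-3/20, 17/20, -7/20] . (a_B, a_C, a_D) = 1/20
  [-1/20, -1/20, 17/20] . (a_B, a_C, a_D) = 11/20

Solving yields:
  a_B = 2021/2485
  a_C = 1244/2485
  a_D = 360/497

Starting state is C, so the absorption probability is a_C = 1244/2485.

Answer: 1244/2485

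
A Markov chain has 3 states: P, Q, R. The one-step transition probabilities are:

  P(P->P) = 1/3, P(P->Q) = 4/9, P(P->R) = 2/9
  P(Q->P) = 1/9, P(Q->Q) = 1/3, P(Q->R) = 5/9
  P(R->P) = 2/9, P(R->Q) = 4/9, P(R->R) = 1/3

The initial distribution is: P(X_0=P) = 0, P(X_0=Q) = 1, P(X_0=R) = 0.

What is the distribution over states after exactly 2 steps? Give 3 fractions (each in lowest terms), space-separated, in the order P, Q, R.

Answer: 16/81 11/27 32/81

Derivation:
Propagating the distribution step by step (d_{t+1} = d_t * P):
d_0 = (P=0, Q=1, R=0)
  d_1[P] = 0*1/3 + 1*1/9 + 0*2/9 = 1/9
  d_1[Q] = 0*4/9 + 1*1/3 + 0*4/9 = 1/3
  d_1[R] = 0*2/9 + 1*5/9 + 0*1/3 = 5/9
d_1 = (P=1/9, Q=1/3, R=5/9)
  d_2[P] = 1/9*1/3 + 1/3*1/9 + 5/9*2/9 = 16/81
  d_2[Q] = 1/9*4/9 + 1/3*1/3 + 5/9*4/9 = 11/27
  d_2[R] = 1/9*2/9 + 1/3*5/9 + 5/9*1/3 = 32/81
d_2 = (P=16/81, Q=11/27, R=32/81)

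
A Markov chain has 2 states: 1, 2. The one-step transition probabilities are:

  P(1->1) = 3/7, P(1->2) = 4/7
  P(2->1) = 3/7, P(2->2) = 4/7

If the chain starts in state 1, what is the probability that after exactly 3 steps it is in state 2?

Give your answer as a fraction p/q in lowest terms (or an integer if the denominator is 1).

Computing P^3 by repeated multiplication:
P^1 =
  1: [3/7, 4/7]
  2: [3/7, 4/7]
P^2 =
  1: [3/7, 4/7]
  2: [3/7, 4/7]
P^3 =
  1: [3/7, 4/7]
  2: [3/7, 4/7]

(P^3)[1 -> 2] = 4/7

Answer: 4/7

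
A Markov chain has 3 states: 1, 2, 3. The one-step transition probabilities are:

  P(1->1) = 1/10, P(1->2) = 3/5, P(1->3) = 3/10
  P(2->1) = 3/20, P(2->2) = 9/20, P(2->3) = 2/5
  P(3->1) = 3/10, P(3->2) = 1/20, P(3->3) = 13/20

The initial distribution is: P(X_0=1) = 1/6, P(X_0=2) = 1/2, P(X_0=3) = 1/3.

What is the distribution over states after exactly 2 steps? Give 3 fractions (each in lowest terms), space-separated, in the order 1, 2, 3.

Answer: 101/480 701/2400 199/400

Derivation:
Propagating the distribution step by step (d_{t+1} = d_t * P):
d_0 = (1=1/6, 2=1/2, 3=1/3)
  d_1[1] = 1/6*1/10 + 1/2*3/20 + 1/3*3/10 = 23/120
  d_1[2] = 1/6*3/5 + 1/2*9/20 + 1/3*1/20 = 41/120
  d_1[3] = 1/6*3/10 + 1/2*2/5 + 1/3*13/20 = 7/15
d_1 = (1=23/120, 2=41/120, 3=7/15)
  d_2[1] = 23/120*1/10 + 41/120*3/20 + 7/15*3/10 = 101/480
  d_2[2] = 23/120*3/5 + 41/120*9/20 + 7/15*1/20 = 701/2400
  d_2[3] = 23/120*3/10 + 41/120*2/5 + 7/15*13/20 = 199/400
d_2 = (1=101/480, 2=701/2400, 3=199/400)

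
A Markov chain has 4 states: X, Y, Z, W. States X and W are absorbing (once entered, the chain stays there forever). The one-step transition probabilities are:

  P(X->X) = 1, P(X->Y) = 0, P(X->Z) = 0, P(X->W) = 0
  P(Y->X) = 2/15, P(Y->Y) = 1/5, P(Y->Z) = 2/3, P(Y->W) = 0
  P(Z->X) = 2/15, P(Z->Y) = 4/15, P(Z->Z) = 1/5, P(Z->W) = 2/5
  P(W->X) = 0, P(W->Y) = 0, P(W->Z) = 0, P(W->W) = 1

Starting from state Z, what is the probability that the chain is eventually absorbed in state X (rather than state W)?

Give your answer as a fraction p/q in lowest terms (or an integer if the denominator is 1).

Let a_i = P(absorbed in X | start in state i).
Boundary conditions: a_X = 1, a_W = 0.
For each transient state i, a_i = sum_j P(i->j) * a_j:
  a_Y = 2/15*a_X + 1/5*a_Y + 2/3*a_Z + 0*a_W
  a_Z = 2/15*a_X + 4/15*a_Y + 1/5*a_Z + 2/5*a_W

Substituting a_X = 1 and a_W = 0, rearrange to (I - Q) a = r where r[i] = P(i -> X):
  [4/5, -2/3] . (a_Y, a_Z) = 2/15
  [-4/15, 4/5] . (a_Y, a_Z) = 2/15

Solving yields:
  a_Y = 11/26
  a_Z = 4/13

Starting state is Z, so the absorption probability is a_Z = 4/13.

Answer: 4/13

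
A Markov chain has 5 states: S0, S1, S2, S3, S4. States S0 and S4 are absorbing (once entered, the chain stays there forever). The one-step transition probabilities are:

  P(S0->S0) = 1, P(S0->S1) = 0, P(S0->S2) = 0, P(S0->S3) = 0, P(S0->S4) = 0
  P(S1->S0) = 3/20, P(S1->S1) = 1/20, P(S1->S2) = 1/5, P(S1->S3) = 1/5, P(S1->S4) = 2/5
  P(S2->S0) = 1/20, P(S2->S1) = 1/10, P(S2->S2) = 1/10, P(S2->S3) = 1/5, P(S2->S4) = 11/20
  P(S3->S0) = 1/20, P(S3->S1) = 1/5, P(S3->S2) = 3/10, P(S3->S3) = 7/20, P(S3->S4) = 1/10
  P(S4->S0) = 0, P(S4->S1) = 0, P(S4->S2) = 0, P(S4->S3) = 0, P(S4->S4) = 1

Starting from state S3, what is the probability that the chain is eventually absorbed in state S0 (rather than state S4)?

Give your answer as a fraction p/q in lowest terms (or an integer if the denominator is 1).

Answer: 358/1743

Derivation:
Let a_i = P(absorbed in S0 | start in state i).
Boundary conditions: a_S0 = 1, a_S4 = 0.
For each transient state i, a_i = sum_j P(i->j) * a_j:
  a_S1 = 3/20*a_S0 + 1/20*a_S1 + 1/5*a_S2 + 1/5*a_S3 + 2/5*a_S4
  a_S2 = 1/20*a_S0 + 1/10*a_S1 + 1/10*a_S2 + 1/5*a_S3 + 11/20*a_S4
  a_S3 = 1/20*a_S0 + 1/5*a_S1 + 3/10*a_S2 + 7/20*a_S3 + 1/10*a_S4

Substituting a_S0 = 1 and a_S4 = 0, rearrange to (I - Q) a = r where r[i] = P(i -> S0):
  [19/20, -1/5, -1/5] . (a_S1, a_S2, a_S3) = 3/20
  [-1/10, 9/10, -1/5] . (a_S1, a_S2, a_S3) = 1/20
  [-1/5, -3/10, 13/20] . (a_S1, a_S2, a_S3) = 1/20

Solving yields:
  a_S1 = 397/1743
  a_S2 = 21/166
  a_S3 = 358/1743

Starting state is S3, so the absorption probability is a_S3 = 358/1743.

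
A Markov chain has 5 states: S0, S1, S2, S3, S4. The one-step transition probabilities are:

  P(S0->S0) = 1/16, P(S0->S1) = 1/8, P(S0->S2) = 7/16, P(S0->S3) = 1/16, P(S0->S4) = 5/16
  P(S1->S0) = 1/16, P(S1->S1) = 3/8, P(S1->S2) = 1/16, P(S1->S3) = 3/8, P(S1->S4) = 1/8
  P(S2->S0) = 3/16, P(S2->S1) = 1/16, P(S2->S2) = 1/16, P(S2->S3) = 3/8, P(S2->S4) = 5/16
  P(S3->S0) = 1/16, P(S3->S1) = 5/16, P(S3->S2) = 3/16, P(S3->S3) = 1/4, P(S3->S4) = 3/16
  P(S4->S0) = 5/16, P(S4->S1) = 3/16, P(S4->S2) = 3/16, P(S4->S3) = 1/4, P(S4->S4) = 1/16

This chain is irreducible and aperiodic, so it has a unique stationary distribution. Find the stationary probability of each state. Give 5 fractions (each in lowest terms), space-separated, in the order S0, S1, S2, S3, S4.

The stationary distribution satisfies pi = pi * P, i.e.:
  pi_S0 = 1/16*pi_S0 + 1/16*pi_S1 + 3/16*pi_S2 + 1/16*pi_S3 + 5/16*pi_S4
  pi_S1 = 1/8*pi_S0 + 3/8*pi_S1 + 1/16*pi_S2 + 5/16*pi_S3 + 3/16*pi_S4
  pi_S2 = 7/16*pi_S0 + 1/16*pi_S1 + 1/16*pi_S2 + 3/16*pi_S3 + 3/16*pi_S4
  pi_S3 = 1/16*pi_S0 + 3/8*pi_S1 + 3/8*pi_S2 + 1/4*pi_S3 + 1/4*pi_S4
  pi_S4 = 5/16*pi_S0 + 1/8*pi_S1 + 5/16*pi_S2 + 3/16*pi_S3 + 1/16*pi_S4
with normalization: pi_S0 + pi_S1 + pi_S2 + pi_S3 + pi_S4 = 1.

Using the first 4 balance equations plus normalization, the linear system A*pi = b is:
  [-15/16, 1/16, 3/16, 1/16, 5/16] . pi = 0
  [1/8, -5/8, 1/16, 5/16, 3/16] . pi = 0
  [7/16, 1/16, -15/16, 3/16, 3/16] . pi = 0
  [1/16, 3/8, 3/8, -3/4, 1/4] . pi = 0
  [1, 1, 1, 1, 1] . pi = 1

Solving yields:
  pi_S0 = 283/2171
  pi_S1 = 515/2171
  pi_S2 = 735/4342
  pi_S3 = 600/2171
  pi_S4 = 811/4342

Verification (pi * P):
  283/2171*1/16 + 515/2171*1/16 + 735/4342*3/16 + 600/2171*1/16 + 811/4342*5/16 = 283/2171 = pi_S0  (ok)
  283/2171*1/8 + 515/2171*3/8 + 735/4342*1/16 + 600/2171*5/16 + 811/4342*3/16 = 515/2171 = pi_S1  (ok)
  283/2171*7/16 + 515/2171*1/16 + 735/4342*1/16 + 600/2171*3/16 + 811/4342*3/16 = 735/4342 = pi_S2  (ok)
  283/2171*1/16 + 515/2171*3/8 + 735/4342*3/8 + 600/2171*1/4 + 811/4342*1/4 = 600/2171 = pi_S3  (ok)
  283/2171*5/16 + 515/2171*1/8 + 735/4342*5/16 + 600/2171*3/16 + 811/4342*1/16 = 811/4342 = pi_S4  (ok)

Answer: 283/2171 515/2171 735/4342 600/2171 811/4342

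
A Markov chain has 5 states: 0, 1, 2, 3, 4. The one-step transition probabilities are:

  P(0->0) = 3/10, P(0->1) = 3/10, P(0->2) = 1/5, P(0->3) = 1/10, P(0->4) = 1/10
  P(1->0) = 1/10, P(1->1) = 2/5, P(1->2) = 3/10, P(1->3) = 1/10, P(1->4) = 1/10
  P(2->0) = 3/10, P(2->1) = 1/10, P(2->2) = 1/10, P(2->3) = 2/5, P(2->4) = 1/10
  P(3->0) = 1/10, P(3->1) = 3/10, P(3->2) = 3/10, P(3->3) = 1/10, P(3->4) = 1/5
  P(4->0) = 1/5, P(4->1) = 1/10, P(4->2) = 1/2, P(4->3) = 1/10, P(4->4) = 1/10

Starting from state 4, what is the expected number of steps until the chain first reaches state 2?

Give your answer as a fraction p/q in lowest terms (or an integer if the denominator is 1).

Let h_i = expected steps to first reach 2 from state i.
Boundary: h_2 = 0.
First-step equations for the other states:
  h_0 = 1 + 3/10*h_0 + 3/10*h_1 + 1/5*h_2 + 1/10*h_3 + 1/10*h_4
  h_1 = 1 + 1/10*h_0 + 2/5*h_1 + 3/10*h_2 + 1/10*h_3 + 1/10*h_4
  h_3 = 1 + 1/10*h_0 + 3/10*h_1 + 3/10*h_2 + 1/10*h_3 + 1/5*h_4
  h_4 = 1 + 1/5*h_0 + 1/10*h_1 + 1/2*h_2 + 1/10*h_3 + 1/10*h_4

Substituting h_2 = 0 and rearranging gives the linear system (I - Q) h = 1:
  [7/10, -3/10, -1/10, -1/10] . (h_0, h_1, h_3, h_4) = 1
  [-1/10, 3/5, -1/10, -1/10] . (h_0, h_1, h_3, h_4) = 1
  [-1/10, -3/10, 9/10, -1/5] . (h_0, h_1, h_3, h_4) = 1
  [-1/5, -1/10, -1/10, 9/10] . (h_0, h_1, h_3, h_4) = 1

Solving yields:
  h_0 = 1800/493
  h_1 = 1600/493
  h_3 = 1570/493
  h_4 = 1300/493

Starting state is 4, so the expected hitting time is h_4 = 1300/493.

Answer: 1300/493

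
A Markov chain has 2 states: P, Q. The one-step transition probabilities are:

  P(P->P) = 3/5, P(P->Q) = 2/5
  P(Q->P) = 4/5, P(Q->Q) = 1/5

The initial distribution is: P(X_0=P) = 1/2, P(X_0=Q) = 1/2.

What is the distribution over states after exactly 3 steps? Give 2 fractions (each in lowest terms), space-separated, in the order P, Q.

Propagating the distribution step by step (d_{t+1} = d_t * P):
d_0 = (P=1/2, Q=1/2)
  d_1[P] = 1/2*3/5 + 1/2*4/5 = 7/10
  d_1[Q] = 1/2*2/5 + 1/2*1/5 = 3/10
d_1 = (P=7/10, Q=3/10)
  d_2[P] = 7/10*3/5 + 3/10*4/5 = 33/50
  d_2[Q] = 7/10*2/5 + 3/10*1/5 = 17/50
d_2 = (P=33/50, Q=17/50)
  d_3[P] = 33/50*3/5 + 17/50*4/5 = 167/250
  d_3[Q] = 33/50*2/5 + 17/50*1/5 = 83/250
d_3 = (P=167/250, Q=83/250)

Answer: 167/250 83/250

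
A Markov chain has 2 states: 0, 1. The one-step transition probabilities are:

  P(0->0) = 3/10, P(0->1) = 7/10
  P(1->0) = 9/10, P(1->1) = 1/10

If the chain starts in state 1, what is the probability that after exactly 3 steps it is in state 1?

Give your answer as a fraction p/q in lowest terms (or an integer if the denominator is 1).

Computing P^3 by repeated multiplication:
P^1 =
  0: [3/10, 7/10]
  1: [9/10, 1/10]
P^2 =
  0: [18/25, 7/25]
  1: [9/25, 16/25]
P^3 =
  0: [117/250, 133/250]
  1: [171/250, 79/250]

(P^3)[1 -> 1] = 79/250

Answer: 79/250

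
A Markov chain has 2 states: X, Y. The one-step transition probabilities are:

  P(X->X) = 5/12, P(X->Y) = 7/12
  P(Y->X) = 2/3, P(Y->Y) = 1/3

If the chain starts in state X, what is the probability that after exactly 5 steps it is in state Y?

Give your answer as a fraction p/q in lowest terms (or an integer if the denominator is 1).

Computing P^5 by repeated multiplication:
P^1 =
  X: [5/12, 7/12]
  Y: [2/3, 1/3]
P^2 =
  X: [9/16, 7/16]
  Y: [1/2, 1/2]
P^3 =
  X: [101/192, 91/192]
  Y: [13/24, 11/24]
P^4 =
  X: [137/256, 119/256]
  Y: [17/32, 15/32]
P^5 =
  X: [1637/3072, 1435/3072]
  Y: [205/384, 179/384]

(P^5)[X -> Y] = 1435/3072

Answer: 1435/3072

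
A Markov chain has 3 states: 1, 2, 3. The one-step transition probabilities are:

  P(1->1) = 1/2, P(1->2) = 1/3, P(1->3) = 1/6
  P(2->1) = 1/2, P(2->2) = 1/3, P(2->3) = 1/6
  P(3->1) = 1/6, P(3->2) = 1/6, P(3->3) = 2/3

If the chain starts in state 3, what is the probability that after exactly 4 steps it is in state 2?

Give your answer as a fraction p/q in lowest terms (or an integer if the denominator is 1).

Computing P^4 by repeated multiplication:
P^1 =
  1: [1/2, 1/3, 1/6]
  2: [1/2, 1/3, 1/6]
  3: [1/6, 1/6, 2/3]
P^2 =
  1: [4/9, 11/36, 1/4]
  2: [4/9, 11/36, 1/4]
  3: [5/18, 2/9, 1/2]
P^3 =
  1: [5/12, 7/24, 7/24]
  2: [5/12, 7/24, 7/24]
  3: [1/3, 1/4, 5/12]
P^4 =
  1: [29/72, 41/144, 5/16]
  2: [29/72, 41/144, 5/16]
  3: [13/36, 19/72, 3/8]

(P^4)[3 -> 2] = 19/72

Answer: 19/72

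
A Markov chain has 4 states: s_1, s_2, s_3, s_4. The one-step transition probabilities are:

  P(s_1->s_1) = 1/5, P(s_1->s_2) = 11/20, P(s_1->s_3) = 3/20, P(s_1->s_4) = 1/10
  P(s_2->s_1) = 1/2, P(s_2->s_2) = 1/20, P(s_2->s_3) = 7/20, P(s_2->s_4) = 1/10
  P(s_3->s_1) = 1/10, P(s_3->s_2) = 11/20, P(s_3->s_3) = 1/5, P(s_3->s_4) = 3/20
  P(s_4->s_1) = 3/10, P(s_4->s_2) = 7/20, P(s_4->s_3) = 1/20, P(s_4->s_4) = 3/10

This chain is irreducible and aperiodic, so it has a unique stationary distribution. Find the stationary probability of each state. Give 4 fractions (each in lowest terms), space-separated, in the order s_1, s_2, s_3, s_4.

The stationary distribution satisfies pi = pi * P, i.e.:
  pi_s_1 = 1/5*pi_s_1 + 1/2*pi_s_2 + 1/10*pi_s_3 + 3/10*pi_s_4
  pi_s_2 = 11/20*pi_s_1 + 1/20*pi_s_2 + 11/20*pi_s_3 + 7/20*pi_s_4
  pi_s_3 = 3/20*pi_s_1 + 7/20*pi_s_2 + 1/5*pi_s_3 + 1/20*pi_s_4
  pi_s_4 = 1/10*pi_s_1 + 1/10*pi_s_2 + 3/20*pi_s_3 + 3/10*pi_s_4
with normalization: pi_s_1 + pi_s_2 + pi_s_3 + pi_s_4 = 1.

Using the first 3 balance equations plus normalization, the linear system A*pi = b is:
  [-4/5, 1/2, 1/10, 3/10] . pi = 0
  [11/20, -19/20, 11/20, 7/20] . pi = 0
  [3/20, 7/20, -4/5, 1/20] . pi = 0
  [1, 1, 1, 1] . pi = 1

Solving yields:
  pi_s_1 = 62/209
  pi_s_2 = 1601/4598
  pi_s_3 = 498/2299
  pi_s_4 = 637/4598

Verification (pi * P):
  62/209*1/5 + 1601/4598*1/2 + 498/2299*1/10 + 637/4598*3/10 = 62/209 = pi_s_1  (ok)
  62/209*11/20 + 1601/4598*1/20 + 498/2299*11/20 + 637/4598*7/20 = 1601/4598 = pi_s_2  (ok)
  62/209*3/20 + 1601/4598*7/20 + 498/2299*1/5 + 637/4598*1/20 = 498/2299 = pi_s_3  (ok)
  62/209*1/10 + 1601/4598*1/10 + 498/2299*3/20 + 637/4598*3/10 = 637/4598 = pi_s_4  (ok)

Answer: 62/209 1601/4598 498/2299 637/4598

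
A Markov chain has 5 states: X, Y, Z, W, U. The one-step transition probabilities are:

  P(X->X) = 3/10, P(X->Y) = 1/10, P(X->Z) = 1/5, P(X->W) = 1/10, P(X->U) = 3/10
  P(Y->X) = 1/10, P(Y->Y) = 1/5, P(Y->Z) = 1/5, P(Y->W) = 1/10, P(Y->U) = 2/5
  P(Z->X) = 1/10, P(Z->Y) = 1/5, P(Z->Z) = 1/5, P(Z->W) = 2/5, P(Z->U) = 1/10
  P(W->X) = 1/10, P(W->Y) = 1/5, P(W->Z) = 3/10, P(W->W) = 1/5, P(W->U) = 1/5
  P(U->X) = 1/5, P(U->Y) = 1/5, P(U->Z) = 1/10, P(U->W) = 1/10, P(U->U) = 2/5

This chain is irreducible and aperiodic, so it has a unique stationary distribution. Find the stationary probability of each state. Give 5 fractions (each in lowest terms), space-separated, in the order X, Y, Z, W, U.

Answer: 1096/6783 1247/6783 1276/6783 393/2261 1985/6783

Derivation:
The stationary distribution satisfies pi = pi * P, i.e.:
  pi_X = 3/10*pi_X + 1/10*pi_Y + 1/10*pi_Z + 1/10*pi_W + 1/5*pi_U
  pi_Y = 1/10*pi_X + 1/5*pi_Y + 1/5*pi_Z + 1/5*pi_W + 1/5*pi_U
  pi_Z = 1/5*pi_X + 1/5*pi_Y + 1/5*pi_Z + 3/10*pi_W + 1/10*pi_U
  pi_W = 1/10*pi_X + 1/10*pi_Y + 2/5*pi_Z + 1/5*pi_W + 1/10*pi_U
  pi_U = 3/10*pi_X + 2/5*pi_Y + 1/10*pi_Z + 1/5*pi_W + 2/5*pi_U
with normalization: pi_X + pi_Y + pi_Z + pi_W + pi_U = 1.

Using the first 4 balance equations plus normalization, the linear system A*pi = b is:
  [-7/10, 1/10, 1/10, 1/10, 1/5] . pi = 0
  [1/10, -4/5, 1/5, 1/5, 1/5] . pi = 0
  [1/5, 1/5, -4/5, 3/10, 1/10] . pi = 0
  [1/10, 1/10, 2/5, -4/5, 1/10] . pi = 0
  [1, 1, 1, 1, 1] . pi = 1

Solving yields:
  pi_X = 1096/6783
  pi_Y = 1247/6783
  pi_Z = 1276/6783
  pi_W = 393/2261
  pi_U = 1985/6783

Verification (pi * P):
  1096/6783*3/10 + 1247/6783*1/10 + 1276/6783*1/10 + 393/2261*1/10 + 1985/6783*1/5 = 1096/6783 = pi_X  (ok)
  1096/6783*1/10 + 1247/6783*1/5 + 1276/6783*1/5 + 393/2261*1/5 + 1985/6783*1/5 = 1247/6783 = pi_Y  (ok)
  1096/6783*1/5 + 1247/6783*1/5 + 1276/6783*1/5 + 393/2261*3/10 + 1985/6783*1/10 = 1276/6783 = pi_Z  (ok)
  1096/6783*1/10 + 1247/6783*1/10 + 1276/6783*2/5 + 393/2261*1/5 + 1985/6783*1/10 = 393/2261 = pi_W  (ok)
  1096/6783*3/10 + 1247/6783*2/5 + 1276/6783*1/10 + 393/2261*1/5 + 1985/6783*2/5 = 1985/6783 = pi_U  (ok)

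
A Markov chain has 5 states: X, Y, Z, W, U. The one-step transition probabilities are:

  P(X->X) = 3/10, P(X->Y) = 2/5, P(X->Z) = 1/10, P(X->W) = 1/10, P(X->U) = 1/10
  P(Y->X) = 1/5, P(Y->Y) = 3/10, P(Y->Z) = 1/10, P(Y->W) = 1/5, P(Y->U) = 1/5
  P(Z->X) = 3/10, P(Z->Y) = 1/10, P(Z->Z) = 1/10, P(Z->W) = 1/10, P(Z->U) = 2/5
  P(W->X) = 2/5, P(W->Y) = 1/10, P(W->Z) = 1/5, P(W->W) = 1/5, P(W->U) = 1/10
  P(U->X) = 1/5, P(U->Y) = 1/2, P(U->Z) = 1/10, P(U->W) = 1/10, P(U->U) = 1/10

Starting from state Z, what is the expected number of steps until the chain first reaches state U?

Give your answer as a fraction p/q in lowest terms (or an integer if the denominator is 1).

Answer: 40/9

Derivation:
Let h_i = expected steps to first reach U from state i.
Boundary: h_U = 0.
First-step equations for the other states:
  h_X = 1 + 3/10*h_X + 2/5*h_Y + 1/10*h_Z + 1/10*h_W + 1/10*h_U
  h_Y = 1 + 1/5*h_X + 3/10*h_Y + 1/10*h_Z + 1/5*h_W + 1/5*h_U
  h_Z = 1 + 3/10*h_X + 1/10*h_Y + 1/10*h_Z + 1/10*h_W + 2/5*h_U
  h_W = 1 + 2/5*h_X + 1/10*h_Y + 1/5*h_Z + 1/5*h_W + 1/10*h_U

Substituting h_U = 0 and rearranging gives the linear system (I - Q) h = 1:
  [7/10, -2/5, -1/10, -1/10] . (h_X, h_Y, h_Z, h_W) = 1
  [-1/5, 7/10, -1/10, -1/5] . (h_X, h_Y, h_Z, h_W) = 1
  [-3/10, -1/10, 9/10, -1/10] . (h_X, h_Y, h_Z, h_W) = 1
  [-2/5, -1/10, -1/5, 4/5] . (h_X, h_Y, h_Z, h_W) = 1

Solving yields:
  h_X = 55/9
  h_Y = 50/9
  h_Z = 40/9
  h_W = 55/9

Starting state is Z, so the expected hitting time is h_Z = 40/9.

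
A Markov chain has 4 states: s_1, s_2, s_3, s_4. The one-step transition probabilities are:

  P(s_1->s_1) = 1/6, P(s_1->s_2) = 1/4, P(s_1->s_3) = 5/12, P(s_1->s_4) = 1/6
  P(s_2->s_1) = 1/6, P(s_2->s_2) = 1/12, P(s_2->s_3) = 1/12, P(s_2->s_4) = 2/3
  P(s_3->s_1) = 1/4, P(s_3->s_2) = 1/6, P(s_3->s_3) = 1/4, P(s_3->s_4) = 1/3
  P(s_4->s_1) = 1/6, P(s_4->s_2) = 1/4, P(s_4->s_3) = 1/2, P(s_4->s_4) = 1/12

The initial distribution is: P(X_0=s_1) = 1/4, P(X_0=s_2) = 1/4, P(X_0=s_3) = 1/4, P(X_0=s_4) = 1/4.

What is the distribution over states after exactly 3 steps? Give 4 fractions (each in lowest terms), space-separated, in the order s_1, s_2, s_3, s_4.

Propagating the distribution step by step (d_{t+1} = d_t * P):
d_0 = (s_1=1/4, s_2=1/4, s_3=1/4, s_4=1/4)
  d_1[s_1] = 1/4*1/6 + 1/4*1/6 + 1/4*1/4 + 1/4*1/6 = 3/16
  d_1[s_2] = 1/4*1/4 + 1/4*1/12 + 1/4*1/6 + 1/4*1/4 = 3/16
  d_1[s_3] = 1/4*5/12 + 1/4*1/12 + 1/4*1/4 + 1/4*1/2 = 5/16
  d_1[s_4] = 1/4*1/6 + 1/4*2/3 + 1/4*1/3 + 1/4*1/12 = 5/16
d_1 = (s_1=3/16, s_2=3/16, s_3=5/16, s_4=5/16)
  d_2[s_1] = 3/16*1/6 + 3/16*1/6 + 5/16*1/4 + 5/16*1/6 = 37/192
  d_2[s_2] = 3/16*1/4 + 3/16*1/12 + 5/16*1/6 + 5/16*1/4 = 37/192
  d_2[s_3] = 3/16*5/12 + 3/16*1/12 + 5/16*1/4 + 5/16*1/2 = 21/64
  d_2[s_4] = 3/16*1/6 + 3/16*2/3 + 5/16*1/3 + 5/16*1/12 = 55/192
d_2 = (s_1=37/192, s_2=37/192, s_3=21/64, s_4=55/192)
  d_3[s_1] = 37/192*1/6 + 37/192*1/6 + 21/64*1/4 + 55/192*1/6 = 149/768
  d_3[s_2] = 37/192*1/4 + 37/192*1/12 + 21/64*1/6 + 55/192*1/4 = 439/2304
  d_3[s_3] = 37/192*5/12 + 37/192*1/12 + 21/64*1/4 + 55/192*1/2 = 247/768
  d_3[s_4] = 37/192*1/6 + 37/192*2/3 + 21/64*1/3 + 55/192*1/12 = 677/2304
d_3 = (s_1=149/768, s_2=439/2304, s_3=247/768, s_4=677/2304)

Answer: 149/768 439/2304 247/768 677/2304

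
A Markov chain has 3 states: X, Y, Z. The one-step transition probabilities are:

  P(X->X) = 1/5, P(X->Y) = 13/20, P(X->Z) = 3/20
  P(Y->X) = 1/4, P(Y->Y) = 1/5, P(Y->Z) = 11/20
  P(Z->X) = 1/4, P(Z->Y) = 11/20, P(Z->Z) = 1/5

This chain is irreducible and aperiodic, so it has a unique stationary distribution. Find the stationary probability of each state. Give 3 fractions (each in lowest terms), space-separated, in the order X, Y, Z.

Answer: 5/21 241/567 191/567

Derivation:
The stationary distribution satisfies pi = pi * P, i.e.:
  pi_X = 1/5*pi_X + 1/4*pi_Y + 1/4*pi_Z
  pi_Y = 13/20*pi_X + 1/5*pi_Y + 11/20*pi_Z
  pi_Z = 3/20*pi_X + 11/20*pi_Y + 1/5*pi_Z
with normalization: pi_X + pi_Y + pi_Z = 1.

Using the first 2 balance equations plus normalization, the linear system A*pi = b is:
  [-4/5, 1/4, 1/4] . pi = 0
  [13/20, -4/5, 11/20] . pi = 0
  [1, 1, 1] . pi = 1

Solving yields:
  pi_X = 5/21
  pi_Y = 241/567
  pi_Z = 191/567

Verification (pi * P):
  5/21*1/5 + 241/567*1/4 + 191/567*1/4 = 5/21 = pi_X  (ok)
  5/21*13/20 + 241/567*1/5 + 191/567*11/20 = 241/567 = pi_Y  (ok)
  5/21*3/20 + 241/567*11/20 + 191/567*1/5 = 191/567 = pi_Z  (ok)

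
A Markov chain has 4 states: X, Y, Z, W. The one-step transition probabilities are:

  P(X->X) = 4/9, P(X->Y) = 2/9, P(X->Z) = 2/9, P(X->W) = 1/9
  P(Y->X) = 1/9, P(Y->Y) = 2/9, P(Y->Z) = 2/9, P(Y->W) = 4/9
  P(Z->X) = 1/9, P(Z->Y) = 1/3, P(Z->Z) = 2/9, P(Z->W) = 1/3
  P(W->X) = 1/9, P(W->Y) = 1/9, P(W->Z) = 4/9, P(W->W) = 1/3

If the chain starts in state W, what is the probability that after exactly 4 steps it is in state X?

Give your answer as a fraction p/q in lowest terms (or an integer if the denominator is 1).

Answer: 40/243

Derivation:
Computing P^4 by repeated multiplication:
P^1 =
  X: [4/9, 2/9, 2/9, 1/9]
  Y: [1/9, 2/9, 2/9, 4/9]
  Z: [1/9, 1/3, 2/9, 1/3]
  W: [1/9, 1/9, 4/9, 1/3]
P^2 =
  X: [7/27, 19/81, 20/81, 7/27]
  Y: [4/27, 16/81, 26/81, 1/3]
  Z: [4/27, 17/81, 8/27, 28/81]
  W: [4/27, 19/81, 8/27, 26/81]
P^3 =
  X: [16/81, 161/729, 68/243, 220/729]
  Y: [13/81, 161/729, 8/27, 235/729]
  Z: [13/81, 158/729, 218/729, 236/729]
  W: [13/81, 160/729, 214/729, 238/729]
P^4 =
  X: [43/243, 1442/6561, 1898/6561, 2060/6561]
  Y: [40/243, 1439/6561, 1928/6561, 2114/6561]
  Z: [40/243, 160/729, 1930/6561, 2111/6561]
  W: [40/243, 478/2187, 1934/6561, 2113/6561]

(P^4)[W -> X] = 40/243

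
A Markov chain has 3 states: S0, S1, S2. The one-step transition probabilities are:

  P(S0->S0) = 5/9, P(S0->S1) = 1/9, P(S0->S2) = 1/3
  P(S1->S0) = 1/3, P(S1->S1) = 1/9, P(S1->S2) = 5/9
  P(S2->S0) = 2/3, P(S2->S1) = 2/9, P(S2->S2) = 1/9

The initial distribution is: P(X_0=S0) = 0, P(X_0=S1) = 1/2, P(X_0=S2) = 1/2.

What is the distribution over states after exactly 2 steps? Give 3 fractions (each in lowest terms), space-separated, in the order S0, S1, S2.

Answer: 5/9 4/27 8/27

Derivation:
Propagating the distribution step by step (d_{t+1} = d_t * P):
d_0 = (S0=0, S1=1/2, S2=1/2)
  d_1[S0] = 0*5/9 + 1/2*1/3 + 1/2*2/3 = 1/2
  d_1[S1] = 0*1/9 + 1/2*1/9 + 1/2*2/9 = 1/6
  d_1[S2] = 0*1/3 + 1/2*5/9 + 1/2*1/9 = 1/3
d_1 = (S0=1/2, S1=1/6, S2=1/3)
  d_2[S0] = 1/2*5/9 + 1/6*1/3 + 1/3*2/3 = 5/9
  d_2[S1] = 1/2*1/9 + 1/6*1/9 + 1/3*2/9 = 4/27
  d_2[S2] = 1/2*1/3 + 1/6*5/9 + 1/3*1/9 = 8/27
d_2 = (S0=5/9, S1=4/27, S2=8/27)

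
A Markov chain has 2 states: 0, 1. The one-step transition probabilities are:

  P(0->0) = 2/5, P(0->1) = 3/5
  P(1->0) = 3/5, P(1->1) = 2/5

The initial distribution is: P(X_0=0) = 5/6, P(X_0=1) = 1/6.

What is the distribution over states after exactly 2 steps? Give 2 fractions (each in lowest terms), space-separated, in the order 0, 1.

Answer: 77/150 73/150

Derivation:
Propagating the distribution step by step (d_{t+1} = d_t * P):
d_0 = (0=5/6, 1=1/6)
  d_1[0] = 5/6*2/5 + 1/6*3/5 = 13/30
  d_1[1] = 5/6*3/5 + 1/6*2/5 = 17/30
d_1 = (0=13/30, 1=17/30)
  d_2[0] = 13/30*2/5 + 17/30*3/5 = 77/150
  d_2[1] = 13/30*3/5 + 17/30*2/5 = 73/150
d_2 = (0=77/150, 1=73/150)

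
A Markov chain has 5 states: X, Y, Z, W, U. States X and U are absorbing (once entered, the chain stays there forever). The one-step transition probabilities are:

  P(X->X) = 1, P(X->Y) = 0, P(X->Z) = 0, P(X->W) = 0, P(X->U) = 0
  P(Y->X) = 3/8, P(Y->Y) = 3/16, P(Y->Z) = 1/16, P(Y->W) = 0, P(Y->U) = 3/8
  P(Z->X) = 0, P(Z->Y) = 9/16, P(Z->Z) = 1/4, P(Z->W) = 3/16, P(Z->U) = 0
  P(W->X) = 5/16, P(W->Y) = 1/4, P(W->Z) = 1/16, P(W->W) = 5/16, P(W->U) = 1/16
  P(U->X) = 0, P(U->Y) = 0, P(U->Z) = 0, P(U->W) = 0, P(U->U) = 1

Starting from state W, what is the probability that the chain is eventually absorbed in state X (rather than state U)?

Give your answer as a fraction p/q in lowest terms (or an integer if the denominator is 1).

Answer: 359/522

Derivation:
Let a_i = P(absorbed in X | start in state i).
Boundary conditions: a_X = 1, a_U = 0.
For each transient state i, a_i = sum_j P(i->j) * a_j:
  a_Y = 3/8*a_X + 3/16*a_Y + 1/16*a_Z + 0*a_W + 3/8*a_U
  a_Z = 0*a_X + 9/16*a_Y + 1/4*a_Z + 3/16*a_W + 0*a_U
  a_W = 5/16*a_X + 1/4*a_Y + 1/16*a_Z + 5/16*a_W + 1/16*a_U

Substituting a_X = 1 and a_U = 0, rearrange to (I - Q) a = r where r[i] = P(i -> X):
  [13/16, -1/16, 0] . (a_Y, a_Z, a_W) = 3/8
  [-9/16, 3/4, -3/16] . (a_Y, a_Z, a_W) = 0
  [-1/4, -1/16, 11/16] . (a_Y, a_Z, a_W) = 5/16

Solving yields:
  a_Y = 263/522
  a_Z = 287/522
  a_W = 359/522

Starting state is W, so the absorption probability is a_W = 359/522.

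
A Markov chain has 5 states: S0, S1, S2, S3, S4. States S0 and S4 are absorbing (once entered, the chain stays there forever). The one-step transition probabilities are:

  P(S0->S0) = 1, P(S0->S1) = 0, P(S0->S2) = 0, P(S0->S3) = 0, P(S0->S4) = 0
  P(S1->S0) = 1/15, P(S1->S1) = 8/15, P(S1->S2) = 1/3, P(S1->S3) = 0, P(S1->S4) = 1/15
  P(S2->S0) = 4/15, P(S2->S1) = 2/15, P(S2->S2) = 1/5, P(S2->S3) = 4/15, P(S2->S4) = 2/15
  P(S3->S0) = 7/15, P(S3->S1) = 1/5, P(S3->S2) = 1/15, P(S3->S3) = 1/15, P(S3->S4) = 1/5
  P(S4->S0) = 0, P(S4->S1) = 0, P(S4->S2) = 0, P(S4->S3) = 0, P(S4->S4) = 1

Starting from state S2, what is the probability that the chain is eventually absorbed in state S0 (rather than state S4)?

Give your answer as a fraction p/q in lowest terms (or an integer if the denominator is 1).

Answer: 157/237

Derivation:
Let a_i = P(absorbed in S0 | start in state i).
Boundary conditions: a_S0 = 1, a_S4 = 0.
For each transient state i, a_i = sum_j P(i->j) * a_j:
  a_S1 = 1/15*a_S0 + 8/15*a_S1 + 1/3*a_S2 + 0*a_S3 + 1/15*a_S4
  a_S2 = 4/15*a_S0 + 2/15*a_S1 + 1/5*a_S2 + 4/15*a_S3 + 2/15*a_S4
  a_S3 = 7/15*a_S0 + 1/5*a_S1 + 1/15*a_S2 + 1/15*a_S3 + 1/5*a_S4

Substituting a_S0 = 1 and a_S4 = 0, rearrange to (I - Q) a = r where r[i] = P(i -> S0):
  [7/15, -1/3, 0] . (a_S1, a_S2, a_S3) = 1/15
  [-2/15, 4/5, -4/15] . (a_S1, a_S2, a_S3) = 4/15
  [-1/5, -1/15, 14/15] . (a_S1, a_S2, a_S3) = 7/15

Solving yields:
  a_S1 = 146/237
  a_S2 = 157/237
  a_S3 = 161/237

Starting state is S2, so the absorption probability is a_S2 = 157/237.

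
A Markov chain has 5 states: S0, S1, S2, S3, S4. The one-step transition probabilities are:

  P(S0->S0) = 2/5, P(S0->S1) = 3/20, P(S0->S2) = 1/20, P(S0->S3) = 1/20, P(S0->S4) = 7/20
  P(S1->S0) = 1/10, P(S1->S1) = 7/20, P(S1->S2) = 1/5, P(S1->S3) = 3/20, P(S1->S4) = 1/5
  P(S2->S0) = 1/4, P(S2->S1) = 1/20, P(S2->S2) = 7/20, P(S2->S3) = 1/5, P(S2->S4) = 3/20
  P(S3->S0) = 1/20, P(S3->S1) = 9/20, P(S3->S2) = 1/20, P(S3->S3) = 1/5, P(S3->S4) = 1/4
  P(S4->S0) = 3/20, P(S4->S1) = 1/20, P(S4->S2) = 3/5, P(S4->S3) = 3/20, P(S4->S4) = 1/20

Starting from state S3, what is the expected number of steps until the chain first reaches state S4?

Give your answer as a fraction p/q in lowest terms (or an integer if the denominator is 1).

Let h_i = expected steps to first reach S4 from state i.
Boundary: h_S4 = 0.
First-step equations for the other states:
  h_S0 = 1 + 2/5*h_S0 + 3/20*h_S1 + 1/20*h_S2 + 1/20*h_S3 + 7/20*h_S4
  h_S1 = 1 + 1/10*h_S0 + 7/20*h_S1 + 1/5*h_S2 + 3/20*h_S3 + 1/5*h_S4
  h_S2 = 1 + 1/4*h_S0 + 1/20*h_S1 + 7/20*h_S2 + 1/5*h_S3 + 3/20*h_S4
  h_S3 = 1 + 1/20*h_S0 + 9/20*h_S1 + 1/20*h_S2 + 1/5*h_S3 + 1/4*h_S4

Substituting h_S4 = 0 and rearranging gives the linear system (I - Q) h = 1:
  [3/5, -3/20, -1/20, -1/20] . (h_S0, h_S1, h_S2, h_S3) = 1
  [-1/10, 13/20, -1/5, -3/20] . (h_S0, h_S1, h_S2, h_S3) = 1
  [-1/4, -1/20, 13/20, -1/5] . (h_S0, h_S1, h_S2, h_S3) = 1
  [-1/20, -9/20, -1/20, 4/5] . (h_S0, h_S1, h_S2, h_S3) = 1

Solving yields:
  h_S0 = 4610/1311
  h_S1 = 1950/437
  h_S2 = 5960/1311
  h_S3 = 5590/1311

Starting state is S3, so the expected hitting time is h_S3 = 5590/1311.

Answer: 5590/1311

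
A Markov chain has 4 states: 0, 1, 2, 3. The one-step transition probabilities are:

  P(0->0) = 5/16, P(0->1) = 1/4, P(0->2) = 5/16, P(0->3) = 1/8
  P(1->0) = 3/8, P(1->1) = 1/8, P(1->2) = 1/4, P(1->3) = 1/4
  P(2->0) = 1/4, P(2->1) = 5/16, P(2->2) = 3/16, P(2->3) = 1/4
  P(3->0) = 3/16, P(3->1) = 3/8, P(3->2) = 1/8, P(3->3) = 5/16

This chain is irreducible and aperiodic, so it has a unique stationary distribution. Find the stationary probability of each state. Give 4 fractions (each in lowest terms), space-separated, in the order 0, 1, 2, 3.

The stationary distribution satisfies pi = pi * P, i.e.:
  pi_0 = 5/16*pi_0 + 3/8*pi_1 + 1/4*pi_2 + 3/16*pi_3
  pi_1 = 1/4*pi_0 + 1/8*pi_1 + 5/16*pi_2 + 3/8*pi_3
  pi_2 = 5/16*pi_0 + 1/4*pi_1 + 3/16*pi_2 + 1/8*pi_3
  pi_3 = 1/8*pi_0 + 1/4*pi_1 + 1/4*pi_2 + 5/16*pi_3
with normalization: pi_0 + pi_1 + pi_2 + pi_3 = 1.

Using the first 3 balance equations plus normalization, the linear system A*pi = b is:
  [-11/16, 3/8, 1/4, 3/16] . pi = 0
  [1/4, -7/8, 5/16, 3/8] . pi = 0
  [5/16, 1/4, -13/16, 1/8] . pi = 0
  [1, 1, 1, 1] . pi = 1

Solving yields:
  pi_0 = 1222/4271
  pi_1 = 1111/4271
  pi_2 = 962/4271
  pi_3 = 976/4271

Verification (pi * P):
  1222/4271*5/16 + 1111/4271*3/8 + 962/4271*1/4 + 976/4271*3/16 = 1222/4271 = pi_0  (ok)
  1222/4271*1/4 + 1111/4271*1/8 + 962/4271*5/16 + 976/4271*3/8 = 1111/4271 = pi_1  (ok)
  1222/4271*5/16 + 1111/4271*1/4 + 962/4271*3/16 + 976/4271*1/8 = 962/4271 = pi_2  (ok)
  1222/4271*1/8 + 1111/4271*1/4 + 962/4271*1/4 + 976/4271*5/16 = 976/4271 = pi_3  (ok)

Answer: 1222/4271 1111/4271 962/4271 976/4271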